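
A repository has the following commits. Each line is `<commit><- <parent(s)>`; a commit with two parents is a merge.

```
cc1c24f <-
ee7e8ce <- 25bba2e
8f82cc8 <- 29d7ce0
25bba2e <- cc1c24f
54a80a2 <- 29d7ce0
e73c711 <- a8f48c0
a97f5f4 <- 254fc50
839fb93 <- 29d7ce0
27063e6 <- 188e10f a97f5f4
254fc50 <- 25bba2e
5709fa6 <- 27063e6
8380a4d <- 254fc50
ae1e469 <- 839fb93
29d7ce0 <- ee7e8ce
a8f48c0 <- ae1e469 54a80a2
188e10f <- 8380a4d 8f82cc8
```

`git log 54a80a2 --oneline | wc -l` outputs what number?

5

Walking parent pointers from 54a80a2: reachable set = {25bba2e, 29d7ce0, 54a80a2, cc1c24f, ee7e8ce}.
That is 5 commits.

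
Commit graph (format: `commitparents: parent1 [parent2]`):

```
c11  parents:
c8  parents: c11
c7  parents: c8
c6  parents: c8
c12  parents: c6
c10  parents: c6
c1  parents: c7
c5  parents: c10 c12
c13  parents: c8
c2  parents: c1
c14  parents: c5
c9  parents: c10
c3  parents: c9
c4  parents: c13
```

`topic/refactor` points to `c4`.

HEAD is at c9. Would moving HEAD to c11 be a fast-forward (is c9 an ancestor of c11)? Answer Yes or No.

No

A fast-forward from c9 to c11 is possible iff c9 is an ancestor of c11.
Ancestors of c11: {c11}.
c9 is not among them, so fast-forward is not possible.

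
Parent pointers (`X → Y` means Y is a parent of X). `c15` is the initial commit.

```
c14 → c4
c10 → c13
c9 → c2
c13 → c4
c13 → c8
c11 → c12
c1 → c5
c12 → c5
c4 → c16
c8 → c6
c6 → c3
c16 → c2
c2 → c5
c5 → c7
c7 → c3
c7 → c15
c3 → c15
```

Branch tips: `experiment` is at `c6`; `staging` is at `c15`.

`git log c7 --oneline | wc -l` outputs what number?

Walking parent pointers from c7: reachable set = {c15, c3, c7}.
That is 3 commits.

3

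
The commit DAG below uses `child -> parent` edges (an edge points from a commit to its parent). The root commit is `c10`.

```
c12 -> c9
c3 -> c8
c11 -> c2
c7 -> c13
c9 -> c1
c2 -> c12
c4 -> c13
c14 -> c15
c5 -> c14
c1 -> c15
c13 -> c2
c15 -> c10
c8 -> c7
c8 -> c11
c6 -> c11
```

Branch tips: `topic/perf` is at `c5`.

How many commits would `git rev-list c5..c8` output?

8

Reachable from c8: {c1, c10, c11, c12, c13, c15, c2, c7, c8, c9}.
Reachable from c5: {c10, c14, c15, c5}.
In c8's history but not c5's: {c1, c11, c12, c13, c2, c7, c8, c9} — 8 commits.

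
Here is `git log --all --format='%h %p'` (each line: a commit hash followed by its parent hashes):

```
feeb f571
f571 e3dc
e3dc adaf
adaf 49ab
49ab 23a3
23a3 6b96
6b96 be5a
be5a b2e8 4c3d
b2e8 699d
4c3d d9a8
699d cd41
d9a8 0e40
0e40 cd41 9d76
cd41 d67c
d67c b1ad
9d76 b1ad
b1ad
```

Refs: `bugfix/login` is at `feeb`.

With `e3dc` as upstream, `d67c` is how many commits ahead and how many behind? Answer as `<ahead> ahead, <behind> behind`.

Reachable from d67c: {b1ad, d67c}.
Reachable from e3dc: {0e40, 23a3, 49ab, 4c3d, 699d, 6b96, 9d76, adaf, b1ad, b2e8, be5a, cd41, d67c, d9a8, e3dc}.
Only in d67c's history (ahead): {} — 0.
Only in e3dc's history (behind): {0e40, 23a3, 49ab, 4c3d, 699d, 6b96, 9d76, adaf, b2e8, be5a, cd41, d9a8, e3dc} — 13.

0 ahead, 13 behind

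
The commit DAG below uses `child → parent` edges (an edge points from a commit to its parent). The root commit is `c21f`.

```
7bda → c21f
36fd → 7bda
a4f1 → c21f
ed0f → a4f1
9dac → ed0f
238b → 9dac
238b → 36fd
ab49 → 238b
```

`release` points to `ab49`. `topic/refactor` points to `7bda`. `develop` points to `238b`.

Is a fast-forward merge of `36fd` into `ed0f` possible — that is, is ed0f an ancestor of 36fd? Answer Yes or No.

A fast-forward from ed0f to 36fd is possible iff ed0f is an ancestor of 36fd.
Ancestors of 36fd: {36fd, 7bda, c21f}.
ed0f is not among them, so fast-forward is not possible.

No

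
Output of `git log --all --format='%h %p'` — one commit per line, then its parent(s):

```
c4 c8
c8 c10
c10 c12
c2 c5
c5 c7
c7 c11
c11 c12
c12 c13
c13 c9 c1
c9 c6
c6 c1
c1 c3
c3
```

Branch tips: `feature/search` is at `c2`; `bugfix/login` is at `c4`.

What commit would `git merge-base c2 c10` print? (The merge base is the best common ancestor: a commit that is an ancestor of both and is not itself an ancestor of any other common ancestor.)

c12

Ancestors of c2: {c1, c11, c12, c13, c2, c3, c5, c6, c7, c9}.
Ancestors of c10: {c1, c10, c12, c13, c3, c6, c9}.
Common ancestors: {c1, c12, c13, c3, c6, c9}.
Among these, c12 is not an ancestor of any other common ancestor — it is the merge base.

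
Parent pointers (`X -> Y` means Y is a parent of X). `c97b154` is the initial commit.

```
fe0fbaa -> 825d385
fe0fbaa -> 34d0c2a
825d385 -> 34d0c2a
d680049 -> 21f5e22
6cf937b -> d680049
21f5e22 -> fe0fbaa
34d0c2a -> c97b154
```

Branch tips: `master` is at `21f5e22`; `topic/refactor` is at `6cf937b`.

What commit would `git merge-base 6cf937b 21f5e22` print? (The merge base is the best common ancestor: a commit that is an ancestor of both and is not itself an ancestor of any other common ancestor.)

21f5e22

Ancestors of 6cf937b: {21f5e22, 34d0c2a, 6cf937b, 825d385, c97b154, d680049, fe0fbaa}.
Ancestors of 21f5e22: {21f5e22, 34d0c2a, 825d385, c97b154, fe0fbaa}.
Common ancestors: {21f5e22, 34d0c2a, 825d385, c97b154, fe0fbaa}.
Among these, 21f5e22 is not an ancestor of any other common ancestor — it is the merge base.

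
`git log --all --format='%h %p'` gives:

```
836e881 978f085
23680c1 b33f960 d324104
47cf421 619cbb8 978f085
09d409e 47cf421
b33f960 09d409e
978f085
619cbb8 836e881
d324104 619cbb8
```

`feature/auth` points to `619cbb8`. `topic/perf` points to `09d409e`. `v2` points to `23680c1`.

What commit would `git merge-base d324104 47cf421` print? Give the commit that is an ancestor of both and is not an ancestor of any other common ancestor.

Ancestors of d324104: {619cbb8, 836e881, 978f085, d324104}.
Ancestors of 47cf421: {47cf421, 619cbb8, 836e881, 978f085}.
Common ancestors: {619cbb8, 836e881, 978f085}.
Among these, 619cbb8 is not an ancestor of any other common ancestor — it is the merge base.

619cbb8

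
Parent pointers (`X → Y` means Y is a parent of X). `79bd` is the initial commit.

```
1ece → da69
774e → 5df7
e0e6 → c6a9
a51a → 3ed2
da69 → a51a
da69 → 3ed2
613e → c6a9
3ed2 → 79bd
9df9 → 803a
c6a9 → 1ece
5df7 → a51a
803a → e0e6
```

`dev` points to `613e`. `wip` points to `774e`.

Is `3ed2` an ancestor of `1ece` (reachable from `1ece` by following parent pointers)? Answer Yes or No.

Ancestors of 1ece (commits reachable by following parents): {1ece, 3ed2, 79bd, a51a, da69}.
3ed2 is in that set, so it is an ancestor of 1ece.

Yes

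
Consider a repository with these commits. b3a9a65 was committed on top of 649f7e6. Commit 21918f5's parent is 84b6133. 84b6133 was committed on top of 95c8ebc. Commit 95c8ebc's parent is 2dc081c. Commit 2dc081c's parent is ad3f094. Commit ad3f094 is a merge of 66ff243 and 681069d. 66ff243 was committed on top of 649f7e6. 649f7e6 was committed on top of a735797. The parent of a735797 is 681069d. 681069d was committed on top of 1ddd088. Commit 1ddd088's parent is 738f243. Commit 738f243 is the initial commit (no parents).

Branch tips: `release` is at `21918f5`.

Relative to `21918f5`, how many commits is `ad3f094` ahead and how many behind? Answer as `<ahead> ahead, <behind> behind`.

Reachable from ad3f094: {1ddd088, 649f7e6, 66ff243, 681069d, 738f243, a735797, ad3f094}.
Reachable from 21918f5: {1ddd088, 21918f5, 2dc081c, 649f7e6, 66ff243, 681069d, 738f243, 84b6133, 95c8ebc, a735797, ad3f094}.
Only in ad3f094's history (ahead): {} — 0.
Only in 21918f5's history (behind): {21918f5, 2dc081c, 84b6133, 95c8ebc} — 4.

0 ahead, 4 behind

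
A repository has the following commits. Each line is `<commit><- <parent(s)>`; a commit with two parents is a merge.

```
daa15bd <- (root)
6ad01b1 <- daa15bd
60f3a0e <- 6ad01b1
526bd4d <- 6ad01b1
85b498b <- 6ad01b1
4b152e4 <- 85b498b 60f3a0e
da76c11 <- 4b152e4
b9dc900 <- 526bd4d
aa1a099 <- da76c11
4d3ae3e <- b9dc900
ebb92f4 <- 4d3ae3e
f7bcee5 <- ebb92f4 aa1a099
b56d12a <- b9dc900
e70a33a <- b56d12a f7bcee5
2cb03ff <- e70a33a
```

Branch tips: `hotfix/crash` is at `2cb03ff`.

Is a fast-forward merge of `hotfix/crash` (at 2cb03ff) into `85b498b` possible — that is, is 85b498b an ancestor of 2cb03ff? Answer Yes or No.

A fast-forward from 85b498b to 2cb03ff is possible iff 85b498b is an ancestor of 2cb03ff.
Ancestors of 2cb03ff: {2cb03ff, 4b152e4, 4d3ae3e, 526bd4d, 60f3a0e, 6ad01b1, 85b498b, aa1a099, b56d12a, b9dc900, da76c11, daa15bd, e70a33a, ebb92f4, f7bcee5}.
85b498b is among them, so fast-forward is possible.

Yes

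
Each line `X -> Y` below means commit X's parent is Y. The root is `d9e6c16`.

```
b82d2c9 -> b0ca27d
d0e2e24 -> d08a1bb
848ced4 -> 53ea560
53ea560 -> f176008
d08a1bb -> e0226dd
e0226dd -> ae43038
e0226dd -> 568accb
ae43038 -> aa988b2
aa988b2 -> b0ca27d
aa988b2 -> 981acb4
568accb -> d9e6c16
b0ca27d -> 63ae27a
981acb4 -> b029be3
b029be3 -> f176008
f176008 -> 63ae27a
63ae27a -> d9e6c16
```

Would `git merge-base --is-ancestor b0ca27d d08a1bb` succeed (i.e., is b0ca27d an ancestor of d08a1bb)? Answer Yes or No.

Ancestors of d08a1bb (commits reachable by following parents): {568accb, 63ae27a, 981acb4, aa988b2, ae43038, b029be3, b0ca27d, d08a1bb, d9e6c16, e0226dd, f176008}.
b0ca27d is in that set, so it is an ancestor of d08a1bb.

Yes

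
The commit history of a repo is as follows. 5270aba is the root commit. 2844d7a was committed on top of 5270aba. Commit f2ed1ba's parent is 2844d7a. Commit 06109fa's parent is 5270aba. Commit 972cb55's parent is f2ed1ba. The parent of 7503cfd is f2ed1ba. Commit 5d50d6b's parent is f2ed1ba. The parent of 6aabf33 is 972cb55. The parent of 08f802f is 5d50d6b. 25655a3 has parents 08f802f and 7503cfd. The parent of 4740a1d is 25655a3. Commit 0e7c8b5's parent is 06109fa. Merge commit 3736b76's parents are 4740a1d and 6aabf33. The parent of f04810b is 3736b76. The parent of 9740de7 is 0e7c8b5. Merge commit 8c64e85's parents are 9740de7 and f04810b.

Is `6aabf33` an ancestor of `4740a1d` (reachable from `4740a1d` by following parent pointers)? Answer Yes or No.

Ancestors of 4740a1d: {08f802f, 25655a3, 2844d7a, 4740a1d, 5270aba, 5d50d6b, 7503cfd, f2ed1ba}.
6aabf33 is not in that set, so it is not an ancestor of 4740a1d.

No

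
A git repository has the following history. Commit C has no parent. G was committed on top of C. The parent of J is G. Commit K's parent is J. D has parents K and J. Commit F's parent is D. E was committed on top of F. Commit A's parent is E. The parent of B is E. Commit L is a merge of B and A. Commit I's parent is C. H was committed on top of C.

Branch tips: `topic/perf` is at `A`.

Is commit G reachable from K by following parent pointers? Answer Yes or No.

Yes

Ancestors of K (commits reachable by following parents): {C, G, J, K}.
G is in that set, so it is an ancestor of K.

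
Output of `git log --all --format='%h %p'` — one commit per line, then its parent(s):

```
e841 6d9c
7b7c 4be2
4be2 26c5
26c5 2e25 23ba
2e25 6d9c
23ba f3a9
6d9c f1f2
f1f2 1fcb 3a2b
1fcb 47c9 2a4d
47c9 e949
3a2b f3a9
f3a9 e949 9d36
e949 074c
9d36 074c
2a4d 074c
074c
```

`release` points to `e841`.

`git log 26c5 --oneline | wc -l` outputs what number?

Walking parent pointers from 26c5: reachable set = {074c, 1fcb, 23ba, 26c5, 2a4d, 2e25, 3a2b, 47c9, 6d9c, 9d36, e949, f1f2, f3a9}.
That is 13 commits.

13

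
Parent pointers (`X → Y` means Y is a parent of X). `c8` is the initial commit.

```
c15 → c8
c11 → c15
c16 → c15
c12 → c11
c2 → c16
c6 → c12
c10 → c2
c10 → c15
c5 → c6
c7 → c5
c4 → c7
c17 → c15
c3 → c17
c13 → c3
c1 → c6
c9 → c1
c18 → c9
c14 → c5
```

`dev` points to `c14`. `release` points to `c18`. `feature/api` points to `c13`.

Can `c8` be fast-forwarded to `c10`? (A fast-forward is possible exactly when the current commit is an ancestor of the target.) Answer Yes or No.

Yes

A fast-forward from c8 to c10 is possible iff c8 is an ancestor of c10.
Ancestors of c10: {c10, c15, c16, c2, c8}.
c8 is among them, so fast-forward is possible.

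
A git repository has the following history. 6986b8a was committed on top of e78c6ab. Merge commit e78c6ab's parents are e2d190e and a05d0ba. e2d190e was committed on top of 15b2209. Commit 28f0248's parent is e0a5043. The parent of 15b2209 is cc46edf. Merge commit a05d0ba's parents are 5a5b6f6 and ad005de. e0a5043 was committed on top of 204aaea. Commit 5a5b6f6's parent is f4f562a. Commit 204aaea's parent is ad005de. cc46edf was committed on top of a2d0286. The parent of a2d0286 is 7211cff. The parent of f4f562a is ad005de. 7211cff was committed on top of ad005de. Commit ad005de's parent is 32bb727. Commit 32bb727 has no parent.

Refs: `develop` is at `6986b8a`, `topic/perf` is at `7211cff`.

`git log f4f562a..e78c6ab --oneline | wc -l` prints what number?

Reachable from e78c6ab: {15b2209, 32bb727, 5a5b6f6, 7211cff, a05d0ba, a2d0286, ad005de, cc46edf, e2d190e, e78c6ab, f4f562a}.
Reachable from f4f562a: {32bb727, ad005de, f4f562a}.
In e78c6ab's history but not f4f562a's: {15b2209, 5a5b6f6, 7211cff, a05d0ba, a2d0286, cc46edf, e2d190e, e78c6ab} — 8 commits.

8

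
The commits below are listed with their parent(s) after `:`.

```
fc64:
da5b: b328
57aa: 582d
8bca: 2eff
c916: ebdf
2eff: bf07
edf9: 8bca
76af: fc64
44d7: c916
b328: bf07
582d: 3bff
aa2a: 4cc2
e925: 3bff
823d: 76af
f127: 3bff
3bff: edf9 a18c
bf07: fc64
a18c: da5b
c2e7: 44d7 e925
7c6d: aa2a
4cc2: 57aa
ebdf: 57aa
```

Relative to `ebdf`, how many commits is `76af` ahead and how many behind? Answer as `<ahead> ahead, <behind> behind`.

Reachable from 76af: {76af, fc64}.
Reachable from ebdf: {2eff, 3bff, 57aa, 582d, 8bca, a18c, b328, bf07, da5b, ebdf, edf9, fc64}.
Only in 76af's history (ahead): {76af} — 1.
Only in ebdf's history (behind): {2eff, 3bff, 57aa, 582d, 8bca, a18c, b328, bf07, da5b, ebdf, edf9} — 11.

1 ahead, 11 behind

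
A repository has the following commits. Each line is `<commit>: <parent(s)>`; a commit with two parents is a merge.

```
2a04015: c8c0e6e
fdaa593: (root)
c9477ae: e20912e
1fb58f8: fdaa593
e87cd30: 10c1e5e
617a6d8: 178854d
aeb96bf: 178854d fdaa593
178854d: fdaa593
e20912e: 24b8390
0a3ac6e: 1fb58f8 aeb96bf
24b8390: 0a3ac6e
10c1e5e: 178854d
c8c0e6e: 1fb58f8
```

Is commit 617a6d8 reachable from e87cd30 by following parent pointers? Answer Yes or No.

Ancestors of e87cd30: {10c1e5e, 178854d, e87cd30, fdaa593}.
617a6d8 is not in that set, so it is not an ancestor of e87cd30.

No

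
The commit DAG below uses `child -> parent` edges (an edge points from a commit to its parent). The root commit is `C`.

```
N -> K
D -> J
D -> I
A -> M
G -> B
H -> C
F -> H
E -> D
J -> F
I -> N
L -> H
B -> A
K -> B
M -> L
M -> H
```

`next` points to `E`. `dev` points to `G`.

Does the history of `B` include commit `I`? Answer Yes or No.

Ancestors of B: {A, B, C, H, L, M}.
I is not in that set, so it is not an ancestor of B.

No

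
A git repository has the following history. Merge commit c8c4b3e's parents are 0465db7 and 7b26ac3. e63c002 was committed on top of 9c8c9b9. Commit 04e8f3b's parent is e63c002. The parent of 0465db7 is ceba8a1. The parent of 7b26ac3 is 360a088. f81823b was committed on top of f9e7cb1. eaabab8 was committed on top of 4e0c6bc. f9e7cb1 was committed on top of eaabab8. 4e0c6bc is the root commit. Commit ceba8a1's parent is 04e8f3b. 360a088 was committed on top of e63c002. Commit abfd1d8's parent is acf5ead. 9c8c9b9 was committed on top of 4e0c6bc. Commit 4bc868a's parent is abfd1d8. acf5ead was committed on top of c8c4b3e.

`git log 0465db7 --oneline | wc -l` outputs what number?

6

Walking parent pointers from 0465db7: reachable set = {0465db7, 04e8f3b, 4e0c6bc, 9c8c9b9, ceba8a1, e63c002}.
That is 6 commits.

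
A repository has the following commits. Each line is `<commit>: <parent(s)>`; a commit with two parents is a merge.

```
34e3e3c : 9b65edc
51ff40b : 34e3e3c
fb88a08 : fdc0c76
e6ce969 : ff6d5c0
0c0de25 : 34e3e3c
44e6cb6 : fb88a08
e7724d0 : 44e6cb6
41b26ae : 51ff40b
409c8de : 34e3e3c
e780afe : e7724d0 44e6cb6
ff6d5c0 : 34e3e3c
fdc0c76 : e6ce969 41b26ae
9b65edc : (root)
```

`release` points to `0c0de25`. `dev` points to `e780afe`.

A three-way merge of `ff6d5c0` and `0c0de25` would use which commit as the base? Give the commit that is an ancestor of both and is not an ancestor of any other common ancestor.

Ancestors of ff6d5c0: {34e3e3c, 9b65edc, ff6d5c0}.
Ancestors of 0c0de25: {0c0de25, 34e3e3c, 9b65edc}.
Common ancestors: {34e3e3c, 9b65edc}.
Among these, 34e3e3c is not an ancestor of any other common ancestor — it is the merge base.

34e3e3c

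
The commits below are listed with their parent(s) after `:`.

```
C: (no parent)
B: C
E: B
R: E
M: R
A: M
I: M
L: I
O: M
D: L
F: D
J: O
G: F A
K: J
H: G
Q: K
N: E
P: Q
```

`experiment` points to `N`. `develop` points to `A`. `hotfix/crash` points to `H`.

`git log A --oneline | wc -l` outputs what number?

Walking parent pointers from A: reachable set = {A, B, C, E, M, R}.
That is 6 commits.

6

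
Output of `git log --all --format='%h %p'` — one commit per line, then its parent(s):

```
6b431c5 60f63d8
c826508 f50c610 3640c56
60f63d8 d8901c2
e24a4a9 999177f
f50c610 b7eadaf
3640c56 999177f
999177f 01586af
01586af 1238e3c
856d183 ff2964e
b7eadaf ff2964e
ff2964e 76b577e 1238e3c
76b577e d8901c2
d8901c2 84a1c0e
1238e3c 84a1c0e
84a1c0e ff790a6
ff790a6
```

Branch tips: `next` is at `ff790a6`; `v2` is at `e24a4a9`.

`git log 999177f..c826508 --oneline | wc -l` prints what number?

Reachable from c826508: {01586af, 1238e3c, 3640c56, 76b577e, 84a1c0e, 999177f, b7eadaf, c826508, d8901c2, f50c610, ff2964e, ff790a6}.
Reachable from 999177f: {01586af, 1238e3c, 84a1c0e, 999177f, ff790a6}.
In c826508's history but not 999177f's: {3640c56, 76b577e, b7eadaf, c826508, d8901c2, f50c610, ff2964e} — 7 commits.

7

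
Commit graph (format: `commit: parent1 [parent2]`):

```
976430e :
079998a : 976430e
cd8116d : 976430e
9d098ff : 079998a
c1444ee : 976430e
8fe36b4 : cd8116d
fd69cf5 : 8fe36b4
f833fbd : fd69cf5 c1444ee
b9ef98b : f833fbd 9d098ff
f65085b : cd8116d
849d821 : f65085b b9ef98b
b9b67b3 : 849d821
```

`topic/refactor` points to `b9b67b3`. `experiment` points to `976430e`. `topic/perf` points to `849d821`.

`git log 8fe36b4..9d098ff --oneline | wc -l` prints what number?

Reachable from 9d098ff: {079998a, 976430e, 9d098ff}.
Reachable from 8fe36b4: {8fe36b4, 976430e, cd8116d}.
In 9d098ff's history but not 8fe36b4's: {079998a, 9d098ff} — 2 commits.

2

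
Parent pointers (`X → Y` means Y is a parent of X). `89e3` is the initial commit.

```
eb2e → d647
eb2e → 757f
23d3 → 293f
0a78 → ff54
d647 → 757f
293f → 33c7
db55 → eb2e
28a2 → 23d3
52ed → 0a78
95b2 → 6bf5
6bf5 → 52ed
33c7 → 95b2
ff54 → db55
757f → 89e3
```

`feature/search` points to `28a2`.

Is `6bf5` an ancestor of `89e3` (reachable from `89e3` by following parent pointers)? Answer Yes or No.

Ancestors of 89e3: {89e3}.
6bf5 is not in that set, so it is not an ancestor of 89e3.

No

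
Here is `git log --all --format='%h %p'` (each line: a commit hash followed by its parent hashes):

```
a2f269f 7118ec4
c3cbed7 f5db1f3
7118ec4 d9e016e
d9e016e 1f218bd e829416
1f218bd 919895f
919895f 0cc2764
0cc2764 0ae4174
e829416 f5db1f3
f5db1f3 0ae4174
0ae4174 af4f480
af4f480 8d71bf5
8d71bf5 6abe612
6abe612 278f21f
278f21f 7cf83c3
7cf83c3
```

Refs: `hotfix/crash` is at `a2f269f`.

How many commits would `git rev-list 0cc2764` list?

Walking parent pointers from 0cc2764: reachable set = {0ae4174, 0cc2764, 278f21f, 6abe612, 7cf83c3, 8d71bf5, af4f480}.
That is 7 commits.

7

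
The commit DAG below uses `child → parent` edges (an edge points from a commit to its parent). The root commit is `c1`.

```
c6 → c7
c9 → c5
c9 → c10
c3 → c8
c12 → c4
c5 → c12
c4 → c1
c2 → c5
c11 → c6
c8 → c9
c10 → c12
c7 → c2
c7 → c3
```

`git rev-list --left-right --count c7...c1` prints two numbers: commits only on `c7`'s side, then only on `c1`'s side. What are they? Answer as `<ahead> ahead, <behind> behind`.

9 ahead, 0 behind

Reachable from c7: {c1, c10, c12, c2, c3, c4, c5, c7, c8, c9}.
Reachable from c1: {c1}.
Only in c7's history (ahead): {c10, c12, c2, c3, c4, c5, c7, c8, c9} — 9.
Only in c1's history (behind): {} — 0.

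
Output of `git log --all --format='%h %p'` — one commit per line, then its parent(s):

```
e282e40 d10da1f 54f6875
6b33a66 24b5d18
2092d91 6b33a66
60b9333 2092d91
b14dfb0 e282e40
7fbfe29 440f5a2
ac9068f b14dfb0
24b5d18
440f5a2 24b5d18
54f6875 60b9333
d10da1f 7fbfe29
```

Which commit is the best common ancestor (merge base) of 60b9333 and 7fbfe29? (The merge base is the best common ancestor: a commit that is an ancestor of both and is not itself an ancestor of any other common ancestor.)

Ancestors of 60b9333: {2092d91, 24b5d18, 60b9333, 6b33a66}.
Ancestors of 7fbfe29: {24b5d18, 440f5a2, 7fbfe29}.
Common ancestors: {24b5d18}.
The only common ancestor is 24b5d18, so it is the merge base.

24b5d18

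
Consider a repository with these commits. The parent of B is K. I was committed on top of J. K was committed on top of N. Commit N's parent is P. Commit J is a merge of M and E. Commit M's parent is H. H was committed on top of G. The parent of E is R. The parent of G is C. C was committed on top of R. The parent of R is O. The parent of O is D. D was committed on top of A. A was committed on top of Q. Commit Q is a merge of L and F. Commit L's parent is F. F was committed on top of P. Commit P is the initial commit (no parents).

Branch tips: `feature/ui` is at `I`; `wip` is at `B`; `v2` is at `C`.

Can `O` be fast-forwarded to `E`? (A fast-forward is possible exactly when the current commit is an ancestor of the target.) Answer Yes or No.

Yes

A fast-forward from O to E is possible iff O is an ancestor of E.
Ancestors of E: {A, D, E, F, L, O, P, Q, R}.
O is among them, so fast-forward is possible.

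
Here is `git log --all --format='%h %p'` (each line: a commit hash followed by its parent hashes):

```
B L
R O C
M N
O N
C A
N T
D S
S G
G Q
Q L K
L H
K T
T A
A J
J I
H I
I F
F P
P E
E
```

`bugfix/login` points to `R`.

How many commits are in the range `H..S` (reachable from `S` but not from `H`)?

Reachable from S: {A, E, F, G, H, I, J, K, L, P, Q, S, T}.
Reachable from H: {E, F, H, I, P}.
In S's history but not H's: {A, G, J, K, L, Q, S, T} — 8 commits.

8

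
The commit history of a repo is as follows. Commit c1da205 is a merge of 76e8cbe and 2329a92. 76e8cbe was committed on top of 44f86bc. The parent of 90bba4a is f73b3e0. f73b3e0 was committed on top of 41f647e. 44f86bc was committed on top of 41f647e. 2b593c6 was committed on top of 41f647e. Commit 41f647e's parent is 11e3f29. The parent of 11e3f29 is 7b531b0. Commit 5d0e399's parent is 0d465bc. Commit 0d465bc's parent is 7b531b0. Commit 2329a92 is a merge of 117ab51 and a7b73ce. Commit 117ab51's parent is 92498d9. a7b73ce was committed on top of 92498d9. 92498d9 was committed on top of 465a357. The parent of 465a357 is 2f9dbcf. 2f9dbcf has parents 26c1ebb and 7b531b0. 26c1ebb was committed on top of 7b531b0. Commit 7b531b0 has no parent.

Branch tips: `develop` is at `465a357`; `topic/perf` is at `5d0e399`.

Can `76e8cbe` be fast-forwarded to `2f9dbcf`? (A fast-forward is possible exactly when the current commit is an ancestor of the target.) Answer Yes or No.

A fast-forward from 76e8cbe to 2f9dbcf is possible iff 76e8cbe is an ancestor of 2f9dbcf.
Ancestors of 2f9dbcf: {26c1ebb, 2f9dbcf, 7b531b0}.
76e8cbe is not among them, so fast-forward is not possible.

No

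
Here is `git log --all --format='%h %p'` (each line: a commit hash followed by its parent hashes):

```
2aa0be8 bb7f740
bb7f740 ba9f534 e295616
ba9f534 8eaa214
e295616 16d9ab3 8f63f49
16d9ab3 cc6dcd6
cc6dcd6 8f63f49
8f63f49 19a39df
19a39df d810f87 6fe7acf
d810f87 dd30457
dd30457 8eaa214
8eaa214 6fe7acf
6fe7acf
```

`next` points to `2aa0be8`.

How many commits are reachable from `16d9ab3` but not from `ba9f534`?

6

Reachable from 16d9ab3: {16d9ab3, 19a39df, 6fe7acf, 8eaa214, 8f63f49, cc6dcd6, d810f87, dd30457}.
Reachable from ba9f534: {6fe7acf, 8eaa214, ba9f534}.
In 16d9ab3's history but not ba9f534's: {16d9ab3, 19a39df, 8f63f49, cc6dcd6, d810f87, dd30457} — 6 commits.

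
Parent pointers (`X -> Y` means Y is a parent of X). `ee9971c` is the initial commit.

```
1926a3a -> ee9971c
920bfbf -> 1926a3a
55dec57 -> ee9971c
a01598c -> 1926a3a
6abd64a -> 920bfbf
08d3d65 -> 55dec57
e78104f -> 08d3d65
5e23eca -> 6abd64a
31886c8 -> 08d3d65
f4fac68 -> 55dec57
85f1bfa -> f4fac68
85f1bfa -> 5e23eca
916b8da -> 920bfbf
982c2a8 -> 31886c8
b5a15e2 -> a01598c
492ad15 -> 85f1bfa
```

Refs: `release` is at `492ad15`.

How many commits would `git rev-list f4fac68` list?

3

Walking parent pointers from f4fac68: reachable set = {55dec57, ee9971c, f4fac68}.
That is 3 commits.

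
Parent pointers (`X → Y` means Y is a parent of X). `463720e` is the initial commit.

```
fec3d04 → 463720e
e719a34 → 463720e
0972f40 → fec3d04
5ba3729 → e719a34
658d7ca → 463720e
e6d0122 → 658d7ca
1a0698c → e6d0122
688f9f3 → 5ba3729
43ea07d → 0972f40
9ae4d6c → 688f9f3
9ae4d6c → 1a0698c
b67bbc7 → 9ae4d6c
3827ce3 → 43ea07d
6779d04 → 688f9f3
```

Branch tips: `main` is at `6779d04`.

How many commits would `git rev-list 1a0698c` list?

4

Walking parent pointers from 1a0698c: reachable set = {1a0698c, 463720e, 658d7ca, e6d0122}.
That is 4 commits.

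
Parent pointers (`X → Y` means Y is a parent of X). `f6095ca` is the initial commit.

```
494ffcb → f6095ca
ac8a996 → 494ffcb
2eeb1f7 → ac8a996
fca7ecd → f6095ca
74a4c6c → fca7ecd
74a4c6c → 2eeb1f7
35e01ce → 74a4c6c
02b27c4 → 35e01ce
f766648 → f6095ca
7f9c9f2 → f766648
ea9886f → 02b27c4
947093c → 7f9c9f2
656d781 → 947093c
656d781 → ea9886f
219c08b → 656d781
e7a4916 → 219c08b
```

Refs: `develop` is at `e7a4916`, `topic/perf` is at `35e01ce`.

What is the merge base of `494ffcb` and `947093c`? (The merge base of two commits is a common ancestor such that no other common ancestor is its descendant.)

Ancestors of 494ffcb: {494ffcb, f6095ca}.
Ancestors of 947093c: {7f9c9f2, 947093c, f6095ca, f766648}.
Common ancestors: {f6095ca}.
The only common ancestor is f6095ca, so it is the merge base.

f6095ca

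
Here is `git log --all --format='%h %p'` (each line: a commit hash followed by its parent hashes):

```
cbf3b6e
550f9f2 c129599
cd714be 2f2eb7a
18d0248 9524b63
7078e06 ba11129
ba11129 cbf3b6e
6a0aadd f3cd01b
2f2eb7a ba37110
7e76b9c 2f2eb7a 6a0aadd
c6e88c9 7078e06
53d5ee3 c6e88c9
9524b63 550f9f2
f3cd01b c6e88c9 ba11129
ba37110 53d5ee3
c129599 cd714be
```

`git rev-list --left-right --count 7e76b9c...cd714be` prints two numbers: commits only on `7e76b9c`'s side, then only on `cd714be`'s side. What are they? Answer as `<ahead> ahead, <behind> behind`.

3 ahead, 1 behind

Reachable from 7e76b9c: {2f2eb7a, 53d5ee3, 6a0aadd, 7078e06, 7e76b9c, ba11129, ba37110, c6e88c9, cbf3b6e, f3cd01b}.
Reachable from cd714be: {2f2eb7a, 53d5ee3, 7078e06, ba11129, ba37110, c6e88c9, cbf3b6e, cd714be}.
Only in 7e76b9c's history (ahead): {6a0aadd, 7e76b9c, f3cd01b} — 3.
Only in cd714be's history (behind): {cd714be} — 1.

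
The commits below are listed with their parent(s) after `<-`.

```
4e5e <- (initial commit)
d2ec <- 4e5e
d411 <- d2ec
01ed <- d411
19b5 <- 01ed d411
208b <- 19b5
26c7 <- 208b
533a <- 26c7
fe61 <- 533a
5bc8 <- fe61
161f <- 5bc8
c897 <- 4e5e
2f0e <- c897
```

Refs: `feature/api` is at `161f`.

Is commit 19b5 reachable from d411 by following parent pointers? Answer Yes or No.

No

Ancestors of d411: {4e5e, d2ec, d411}.
19b5 is not in that set, so it is not an ancestor of d411.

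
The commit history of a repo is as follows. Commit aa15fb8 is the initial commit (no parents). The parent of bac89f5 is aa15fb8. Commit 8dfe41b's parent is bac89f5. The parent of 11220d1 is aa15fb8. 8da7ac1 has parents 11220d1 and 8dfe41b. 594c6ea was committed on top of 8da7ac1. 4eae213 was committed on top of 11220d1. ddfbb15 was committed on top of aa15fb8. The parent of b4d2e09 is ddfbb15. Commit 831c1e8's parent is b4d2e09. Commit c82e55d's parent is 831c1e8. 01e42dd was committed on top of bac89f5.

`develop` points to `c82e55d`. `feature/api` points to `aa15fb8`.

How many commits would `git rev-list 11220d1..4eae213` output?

Reachable from 4eae213: {11220d1, 4eae213, aa15fb8}.
Reachable from 11220d1: {11220d1, aa15fb8}.
In 4eae213's history but not 11220d1's: {4eae213} — 1 commit.

1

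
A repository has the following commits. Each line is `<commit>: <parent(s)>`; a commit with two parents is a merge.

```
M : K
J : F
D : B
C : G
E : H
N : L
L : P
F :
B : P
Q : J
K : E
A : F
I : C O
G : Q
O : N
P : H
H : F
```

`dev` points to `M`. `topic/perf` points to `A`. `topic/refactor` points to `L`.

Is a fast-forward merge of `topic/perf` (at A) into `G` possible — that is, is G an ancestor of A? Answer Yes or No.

A fast-forward from G to A is possible iff G is an ancestor of A.
Ancestors of A: {A, F}.
G is not among them, so fast-forward is not possible.

No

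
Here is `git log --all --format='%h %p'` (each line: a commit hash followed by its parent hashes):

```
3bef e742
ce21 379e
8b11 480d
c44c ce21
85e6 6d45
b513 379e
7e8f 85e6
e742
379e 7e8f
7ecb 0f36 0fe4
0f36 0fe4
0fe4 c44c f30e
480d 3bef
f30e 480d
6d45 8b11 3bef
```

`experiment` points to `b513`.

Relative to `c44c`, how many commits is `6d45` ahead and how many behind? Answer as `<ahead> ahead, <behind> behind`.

Reachable from 6d45: {3bef, 480d, 6d45, 8b11, e742}.
Reachable from c44c: {379e, 3bef, 480d, 6d45, 7e8f, 85e6, 8b11, c44c, ce21, e742}.
Only in 6d45's history (ahead): {} — 0.
Only in c44c's history (behind): {379e, 7e8f, 85e6, c44c, ce21} — 5.

0 ahead, 5 behind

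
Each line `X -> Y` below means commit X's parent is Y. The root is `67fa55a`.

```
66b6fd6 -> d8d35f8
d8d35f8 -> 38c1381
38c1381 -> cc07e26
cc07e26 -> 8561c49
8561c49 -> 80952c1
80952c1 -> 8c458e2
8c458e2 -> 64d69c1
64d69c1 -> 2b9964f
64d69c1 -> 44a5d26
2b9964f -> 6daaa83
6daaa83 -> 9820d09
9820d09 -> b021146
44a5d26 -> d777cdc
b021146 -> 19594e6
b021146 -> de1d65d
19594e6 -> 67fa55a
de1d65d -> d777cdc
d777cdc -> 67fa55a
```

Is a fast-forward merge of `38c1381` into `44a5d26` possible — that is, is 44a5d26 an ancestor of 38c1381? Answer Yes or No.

Yes

A fast-forward from 44a5d26 to 38c1381 is possible iff 44a5d26 is an ancestor of 38c1381.
Ancestors of 38c1381: {19594e6, 2b9964f, 38c1381, 44a5d26, 64d69c1, 67fa55a, 6daaa83, 80952c1, 8561c49, 8c458e2, 9820d09, b021146, cc07e26, d777cdc, de1d65d}.
44a5d26 is among them, so fast-forward is possible.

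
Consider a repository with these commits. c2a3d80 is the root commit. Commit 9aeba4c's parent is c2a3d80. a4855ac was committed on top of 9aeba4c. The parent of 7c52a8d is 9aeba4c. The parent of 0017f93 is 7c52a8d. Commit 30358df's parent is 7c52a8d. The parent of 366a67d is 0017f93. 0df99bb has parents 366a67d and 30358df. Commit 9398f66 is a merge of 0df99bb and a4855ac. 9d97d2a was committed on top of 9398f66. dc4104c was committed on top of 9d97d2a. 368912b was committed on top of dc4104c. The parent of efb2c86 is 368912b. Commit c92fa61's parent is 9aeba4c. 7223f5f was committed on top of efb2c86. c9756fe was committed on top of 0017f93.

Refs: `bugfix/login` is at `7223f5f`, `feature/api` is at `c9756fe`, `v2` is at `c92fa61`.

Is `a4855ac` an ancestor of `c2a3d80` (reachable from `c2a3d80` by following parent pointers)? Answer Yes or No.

No

Ancestors of c2a3d80: {c2a3d80}.
a4855ac is not in that set, so it is not an ancestor of c2a3d80.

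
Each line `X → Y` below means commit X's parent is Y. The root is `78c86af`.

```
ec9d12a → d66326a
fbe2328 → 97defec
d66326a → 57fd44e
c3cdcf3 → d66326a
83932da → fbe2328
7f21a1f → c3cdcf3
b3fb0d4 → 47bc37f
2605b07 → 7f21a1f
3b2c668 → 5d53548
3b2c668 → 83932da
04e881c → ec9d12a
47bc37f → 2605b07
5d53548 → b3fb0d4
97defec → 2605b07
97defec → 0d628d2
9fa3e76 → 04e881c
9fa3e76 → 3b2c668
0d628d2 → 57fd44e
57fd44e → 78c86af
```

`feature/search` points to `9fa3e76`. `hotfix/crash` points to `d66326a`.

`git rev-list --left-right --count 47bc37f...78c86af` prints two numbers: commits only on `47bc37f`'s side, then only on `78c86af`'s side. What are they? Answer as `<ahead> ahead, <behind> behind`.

Reachable from 47bc37f: {2605b07, 47bc37f, 57fd44e, 78c86af, 7f21a1f, c3cdcf3, d66326a}.
Reachable from 78c86af: {78c86af}.
Only in 47bc37f's history (ahead): {2605b07, 47bc37f, 57fd44e, 7f21a1f, c3cdcf3, d66326a} — 6.
Only in 78c86af's history (behind): {} — 0.

6 ahead, 0 behind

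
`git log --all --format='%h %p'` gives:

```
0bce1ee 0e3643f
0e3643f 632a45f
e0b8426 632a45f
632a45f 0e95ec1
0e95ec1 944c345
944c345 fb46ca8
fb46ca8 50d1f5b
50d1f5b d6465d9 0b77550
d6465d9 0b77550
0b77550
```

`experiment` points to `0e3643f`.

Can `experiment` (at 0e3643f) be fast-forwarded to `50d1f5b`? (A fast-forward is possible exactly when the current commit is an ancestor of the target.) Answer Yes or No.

A fast-forward from 0e3643f to 50d1f5b is possible iff 0e3643f is an ancestor of 50d1f5b.
Ancestors of 50d1f5b: {0b77550, 50d1f5b, d6465d9}.
0e3643f is not among them, so fast-forward is not possible.

No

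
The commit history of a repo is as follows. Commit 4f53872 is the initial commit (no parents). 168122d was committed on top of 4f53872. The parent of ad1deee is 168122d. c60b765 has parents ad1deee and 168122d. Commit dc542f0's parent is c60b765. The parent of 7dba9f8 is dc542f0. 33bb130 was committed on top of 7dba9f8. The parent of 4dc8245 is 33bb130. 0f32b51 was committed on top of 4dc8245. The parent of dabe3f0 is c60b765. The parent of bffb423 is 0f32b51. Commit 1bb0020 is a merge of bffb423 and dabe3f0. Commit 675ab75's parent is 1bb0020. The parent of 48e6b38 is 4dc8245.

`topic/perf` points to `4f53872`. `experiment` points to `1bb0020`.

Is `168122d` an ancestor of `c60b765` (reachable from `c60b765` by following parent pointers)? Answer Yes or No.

Ancestors of c60b765 (commits reachable by following parents): {168122d, 4f53872, ad1deee, c60b765}.
168122d is in that set, so it is an ancestor of c60b765.

Yes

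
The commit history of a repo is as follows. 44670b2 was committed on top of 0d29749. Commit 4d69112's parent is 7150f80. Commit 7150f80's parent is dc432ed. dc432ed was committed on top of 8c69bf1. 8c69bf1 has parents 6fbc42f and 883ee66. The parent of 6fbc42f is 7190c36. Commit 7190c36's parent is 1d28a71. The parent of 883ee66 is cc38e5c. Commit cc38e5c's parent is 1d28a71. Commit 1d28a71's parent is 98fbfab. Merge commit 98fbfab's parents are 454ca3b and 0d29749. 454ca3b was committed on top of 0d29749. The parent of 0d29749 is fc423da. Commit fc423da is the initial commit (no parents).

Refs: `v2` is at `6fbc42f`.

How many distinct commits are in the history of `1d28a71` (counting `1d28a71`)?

5

Walking parent pointers from 1d28a71: reachable set = {0d29749, 1d28a71, 454ca3b, 98fbfab, fc423da}.
That is 5 commits.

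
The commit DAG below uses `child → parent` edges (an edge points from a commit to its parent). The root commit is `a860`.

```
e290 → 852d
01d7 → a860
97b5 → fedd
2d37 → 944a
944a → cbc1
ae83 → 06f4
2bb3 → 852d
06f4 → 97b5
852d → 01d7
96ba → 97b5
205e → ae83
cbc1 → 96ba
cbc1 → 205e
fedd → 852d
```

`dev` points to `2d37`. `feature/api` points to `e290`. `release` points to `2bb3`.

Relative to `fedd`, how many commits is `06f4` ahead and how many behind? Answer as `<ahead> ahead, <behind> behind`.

Reachable from 06f4: {01d7, 06f4, 852d, 97b5, a860, fedd}.
Reachable from fedd: {01d7, 852d, a860, fedd}.
Only in 06f4's history (ahead): {06f4, 97b5} — 2.
Only in fedd's history (behind): {} — 0.

2 ahead, 0 behind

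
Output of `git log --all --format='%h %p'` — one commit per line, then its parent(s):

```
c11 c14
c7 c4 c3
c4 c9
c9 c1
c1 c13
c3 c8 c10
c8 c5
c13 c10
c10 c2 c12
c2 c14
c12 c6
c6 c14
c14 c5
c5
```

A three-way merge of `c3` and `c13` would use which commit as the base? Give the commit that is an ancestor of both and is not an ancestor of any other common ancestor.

Ancestors of c3: {c10, c12, c14, c2, c3, c5, c6, c8}.
Ancestors of c13: {c10, c12, c13, c14, c2, c5, c6}.
Common ancestors: {c10, c12, c14, c2, c5, c6}.
Among these, c10 is not an ancestor of any other common ancestor — it is the merge base.

c10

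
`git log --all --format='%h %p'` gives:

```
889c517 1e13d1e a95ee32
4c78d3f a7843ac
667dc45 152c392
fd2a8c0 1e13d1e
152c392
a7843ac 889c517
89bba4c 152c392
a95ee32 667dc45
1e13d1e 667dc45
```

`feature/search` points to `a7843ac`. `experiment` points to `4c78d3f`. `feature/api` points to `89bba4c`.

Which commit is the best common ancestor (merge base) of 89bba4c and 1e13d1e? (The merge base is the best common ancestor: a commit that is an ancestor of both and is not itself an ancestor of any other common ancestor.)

Ancestors of 89bba4c: {152c392, 89bba4c}.
Ancestors of 1e13d1e: {152c392, 1e13d1e, 667dc45}.
Common ancestors: {152c392}.
The only common ancestor is 152c392, so it is the merge base.

152c392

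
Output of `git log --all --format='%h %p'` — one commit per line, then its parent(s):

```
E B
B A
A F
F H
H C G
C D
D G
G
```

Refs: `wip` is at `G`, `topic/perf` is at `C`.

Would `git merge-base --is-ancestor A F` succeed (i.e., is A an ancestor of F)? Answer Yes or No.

Ancestors of F: {C, D, F, G, H}.
A is not in that set, so it is not an ancestor of F.

No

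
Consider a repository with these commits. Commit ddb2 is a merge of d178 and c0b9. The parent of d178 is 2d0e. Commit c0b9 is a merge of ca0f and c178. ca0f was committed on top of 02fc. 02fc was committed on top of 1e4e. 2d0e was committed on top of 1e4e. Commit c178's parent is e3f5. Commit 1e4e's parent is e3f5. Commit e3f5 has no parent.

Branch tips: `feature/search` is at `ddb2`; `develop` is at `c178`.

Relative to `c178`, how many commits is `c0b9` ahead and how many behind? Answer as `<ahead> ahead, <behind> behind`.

4 ahead, 0 behind

Reachable from c0b9: {02fc, 1e4e, c0b9, c178, ca0f, e3f5}.
Reachable from c178: {c178, e3f5}.
Only in c0b9's history (ahead): {02fc, 1e4e, c0b9, ca0f} — 4.
Only in c178's history (behind): {} — 0.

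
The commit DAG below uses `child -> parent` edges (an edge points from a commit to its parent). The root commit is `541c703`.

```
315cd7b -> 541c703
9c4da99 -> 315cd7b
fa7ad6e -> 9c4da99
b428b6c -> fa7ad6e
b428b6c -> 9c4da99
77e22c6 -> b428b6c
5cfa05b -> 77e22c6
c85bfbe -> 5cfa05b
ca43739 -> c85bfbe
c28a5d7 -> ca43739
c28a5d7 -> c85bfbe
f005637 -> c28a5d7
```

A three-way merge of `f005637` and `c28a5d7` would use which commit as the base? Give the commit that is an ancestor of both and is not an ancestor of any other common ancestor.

Ancestors of f005637: {315cd7b, 541c703, 5cfa05b, 77e22c6, 9c4da99, b428b6c, c28a5d7, c85bfbe, ca43739, f005637, fa7ad6e}.
Ancestors of c28a5d7: {315cd7b, 541c703, 5cfa05b, 77e22c6, 9c4da99, b428b6c, c28a5d7, c85bfbe, ca43739, fa7ad6e}.
Common ancestors: {315cd7b, 541c703, 5cfa05b, 77e22c6, 9c4da99, b428b6c, c28a5d7, c85bfbe, ca43739, fa7ad6e}.
Among these, c28a5d7 is not an ancestor of any other common ancestor — it is the merge base.

c28a5d7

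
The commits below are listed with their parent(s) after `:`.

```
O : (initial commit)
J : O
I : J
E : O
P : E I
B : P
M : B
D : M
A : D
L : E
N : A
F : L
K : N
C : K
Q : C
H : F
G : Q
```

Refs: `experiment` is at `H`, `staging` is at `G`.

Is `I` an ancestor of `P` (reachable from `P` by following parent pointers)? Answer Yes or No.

Yes

Ancestors of P (commits reachable by following parents): {E, I, J, O, P}.
I is in that set, so it is an ancestor of P.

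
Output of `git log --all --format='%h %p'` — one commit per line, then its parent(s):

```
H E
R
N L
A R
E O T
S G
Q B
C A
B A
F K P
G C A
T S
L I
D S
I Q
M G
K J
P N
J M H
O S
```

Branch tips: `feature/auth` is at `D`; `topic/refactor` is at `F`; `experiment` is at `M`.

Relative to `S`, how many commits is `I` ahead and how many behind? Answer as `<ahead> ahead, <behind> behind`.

3 ahead, 3 behind

Reachable from I: {A, B, I, Q, R}.
Reachable from S: {A, C, G, R, S}.
Only in I's history (ahead): {B, I, Q} — 3.
Only in S's history (behind): {C, G, S} — 3.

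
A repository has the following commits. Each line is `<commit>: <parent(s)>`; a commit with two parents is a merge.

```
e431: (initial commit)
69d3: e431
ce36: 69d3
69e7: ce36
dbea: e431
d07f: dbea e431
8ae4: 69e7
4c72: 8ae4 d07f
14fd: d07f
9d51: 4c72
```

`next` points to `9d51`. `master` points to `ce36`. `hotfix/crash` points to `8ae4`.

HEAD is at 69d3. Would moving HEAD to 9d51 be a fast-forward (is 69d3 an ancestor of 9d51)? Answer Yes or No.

Yes

A fast-forward from 69d3 to 9d51 is possible iff 69d3 is an ancestor of 9d51.
Ancestors of 9d51: {4c72, 69d3, 69e7, 8ae4, 9d51, ce36, d07f, dbea, e431}.
69d3 is among them, so fast-forward is possible.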